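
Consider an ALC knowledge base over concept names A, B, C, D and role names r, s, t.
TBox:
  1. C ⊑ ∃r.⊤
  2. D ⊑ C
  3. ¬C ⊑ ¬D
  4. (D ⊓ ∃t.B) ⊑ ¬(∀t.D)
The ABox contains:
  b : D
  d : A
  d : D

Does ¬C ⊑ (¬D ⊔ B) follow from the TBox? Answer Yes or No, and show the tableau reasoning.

Yes

1. ¬C ⊑ (¬D ⊔ B)  ⇔  (¬C ⊓ (D ⊓ ¬B)) unsat w.r.t. T
   all branches close; clash {D, ¬D} at x₀
2. Hence ¬C ⊑ (¬D ⊔ B): entailed.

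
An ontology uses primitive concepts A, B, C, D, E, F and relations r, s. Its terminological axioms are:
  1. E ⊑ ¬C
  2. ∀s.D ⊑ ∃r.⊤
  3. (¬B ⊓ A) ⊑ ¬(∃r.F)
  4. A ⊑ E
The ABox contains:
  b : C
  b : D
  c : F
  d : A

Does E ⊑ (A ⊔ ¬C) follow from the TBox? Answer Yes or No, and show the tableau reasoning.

1. E ⊑ (A ⊔ ¬C)  ⇔  (E ⊓ (¬A ⊓ C)) unsat w.r.t. T
   all branches close; clash {C, ¬C} at x₀
2. Hence E ⊑ (A ⊔ ¬C): entailed.

Yes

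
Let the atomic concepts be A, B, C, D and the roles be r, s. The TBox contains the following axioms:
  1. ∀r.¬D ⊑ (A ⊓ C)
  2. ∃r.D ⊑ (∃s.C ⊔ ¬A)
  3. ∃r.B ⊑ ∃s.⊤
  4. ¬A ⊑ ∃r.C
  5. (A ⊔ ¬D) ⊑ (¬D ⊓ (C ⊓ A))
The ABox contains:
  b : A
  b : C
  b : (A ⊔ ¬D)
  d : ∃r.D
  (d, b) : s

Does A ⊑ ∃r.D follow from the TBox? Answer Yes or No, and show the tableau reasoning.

No

1. A ⊑ ∃r.D  ⇔  (A ⊓ ∀r.¬D) unsat w.r.t. T
   apply at x₀: ∀r.¬D⊑(A ⊓ C)
   open: L(x₀) ⊇ {A, C, ¬D, ∀r.¬B, ∀r.¬D}
2. Hence A ⊑ ∃r.D: not entailed.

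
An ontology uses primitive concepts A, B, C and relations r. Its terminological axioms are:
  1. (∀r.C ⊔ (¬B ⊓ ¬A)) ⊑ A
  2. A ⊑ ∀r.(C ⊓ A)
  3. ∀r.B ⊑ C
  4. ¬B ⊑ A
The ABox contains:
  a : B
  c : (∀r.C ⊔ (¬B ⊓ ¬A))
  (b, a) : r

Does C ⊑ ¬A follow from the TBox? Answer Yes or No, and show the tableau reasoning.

1. C ⊑ ¬A  ⇔  (C ⊓ A) unsat w.r.t. T
   apply at x₀: A⊑∀r.(C ⊓ A)
   open: L(x₀) ⊇ {A, C, ∀r.(C ⊓ A)}
2. Hence C ⊑ ¬A: not entailed.

No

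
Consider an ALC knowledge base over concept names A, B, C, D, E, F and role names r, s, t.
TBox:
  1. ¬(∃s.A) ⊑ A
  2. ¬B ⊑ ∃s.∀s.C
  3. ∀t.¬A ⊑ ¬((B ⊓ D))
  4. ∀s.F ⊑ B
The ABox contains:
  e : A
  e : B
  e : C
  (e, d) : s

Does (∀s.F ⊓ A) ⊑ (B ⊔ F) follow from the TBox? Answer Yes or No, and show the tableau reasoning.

1. (∀s.F ⊓ A) ⊑ (B ⊔ F)  ⇔  ((∀s.F ⊓ A) ⊓ (¬B ⊓ ¬F)) unsat w.r.t. T
   all branches close; clash {B, ¬B} at x₀
2. Hence (∀s.F ⊓ A) ⊑ (B ⊔ F): entailed.

Yes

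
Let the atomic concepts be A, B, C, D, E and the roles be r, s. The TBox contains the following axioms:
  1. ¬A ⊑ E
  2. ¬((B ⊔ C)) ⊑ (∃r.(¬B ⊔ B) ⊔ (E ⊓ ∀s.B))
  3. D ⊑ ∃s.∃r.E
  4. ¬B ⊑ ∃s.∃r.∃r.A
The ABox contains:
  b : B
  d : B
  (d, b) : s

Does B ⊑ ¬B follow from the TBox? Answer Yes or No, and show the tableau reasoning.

No

1. B ⊑ ¬B  ⇔  (B ⊓ B) unsat w.r.t. T
   open: L(x₀) ⊇ {A, B, ¬D}
2. Hence B ⊑ ¬B: not entailed.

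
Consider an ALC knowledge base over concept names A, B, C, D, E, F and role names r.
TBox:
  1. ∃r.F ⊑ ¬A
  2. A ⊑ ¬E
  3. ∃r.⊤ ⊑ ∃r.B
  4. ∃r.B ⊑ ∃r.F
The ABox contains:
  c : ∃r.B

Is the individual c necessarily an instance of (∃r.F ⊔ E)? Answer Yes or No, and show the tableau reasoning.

Yes

1. c : (∃r.F ⊔ E)?  L(c) = {∃r.B} ∪ {(∀r.¬F ⊓ ¬E)}
   clash {F, ¬F} at an ∃-successor — c ∈ (∃r.F ⊔ E)
2. Hence c : (∃r.F ⊔ E): entailed.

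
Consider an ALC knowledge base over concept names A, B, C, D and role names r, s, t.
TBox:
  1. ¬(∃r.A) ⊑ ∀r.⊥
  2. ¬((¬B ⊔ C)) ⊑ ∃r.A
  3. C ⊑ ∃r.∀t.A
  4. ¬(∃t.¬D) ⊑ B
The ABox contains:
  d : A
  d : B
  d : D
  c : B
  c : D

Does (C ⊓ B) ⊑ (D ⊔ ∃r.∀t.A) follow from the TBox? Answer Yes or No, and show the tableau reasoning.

1. (C ⊓ B) ⊑ (D ⊔ ∃r.∀t.A)  ⇔  ((C ⊓ B) ⊓ (¬D ⊓ ∀r.∃t.¬A)) unsat w.r.t. T
   all branches close; clash ⊥ at an ∃-successor
2. Hence (C ⊓ B) ⊑ (D ⊔ ∃r.∀t.A): entailed.

Yes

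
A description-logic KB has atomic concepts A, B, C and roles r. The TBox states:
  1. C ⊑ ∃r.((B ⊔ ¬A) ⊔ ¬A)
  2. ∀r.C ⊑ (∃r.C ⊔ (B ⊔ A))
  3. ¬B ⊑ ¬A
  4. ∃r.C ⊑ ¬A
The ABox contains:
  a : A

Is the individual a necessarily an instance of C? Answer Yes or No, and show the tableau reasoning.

1. a : C?  L(a) = {A} ∪ {¬C}
   open: L(a) ⊇ {A, B, ¬C, ∀r.¬C, ∃r.¬C} (+ ∃-successors) — a ∉ C possible
2. Hence a : C: not entailed.

No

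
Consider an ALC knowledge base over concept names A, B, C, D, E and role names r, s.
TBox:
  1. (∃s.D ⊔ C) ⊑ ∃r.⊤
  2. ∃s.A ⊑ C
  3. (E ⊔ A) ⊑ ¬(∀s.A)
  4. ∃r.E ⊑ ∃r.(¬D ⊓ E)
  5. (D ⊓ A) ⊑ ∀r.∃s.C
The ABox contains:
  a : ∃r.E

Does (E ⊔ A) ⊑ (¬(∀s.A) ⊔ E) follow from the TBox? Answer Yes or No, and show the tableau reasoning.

1. (E ⊔ A) ⊑ (¬(∀s.A) ⊔ E)  ⇔  ((E ⊔ A) ⊓ (∀s.A ⊓ ¬E)) unsat w.r.t. T
   all branches close; clash {A, ¬A} at an ∃-successor
2. Hence (E ⊔ A) ⊑ (¬(∀s.A) ⊔ E): entailed.

Yes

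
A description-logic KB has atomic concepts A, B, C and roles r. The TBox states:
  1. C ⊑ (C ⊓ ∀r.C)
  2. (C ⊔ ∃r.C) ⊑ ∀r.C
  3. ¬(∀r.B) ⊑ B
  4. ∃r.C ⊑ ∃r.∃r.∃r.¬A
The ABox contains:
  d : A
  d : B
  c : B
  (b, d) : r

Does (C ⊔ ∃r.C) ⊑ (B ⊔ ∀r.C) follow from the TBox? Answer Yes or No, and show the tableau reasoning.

1. (C ⊔ ∃r.C) ⊑ (B ⊔ ∀r.C)  ⇔  ((C ⊔ ∃r.C) ⊓ (¬B ⊓ ∃r.¬C)) unsat w.r.t. T
   all branches close; clash {B, ¬B} at x₀
2. Hence (C ⊔ ∃r.C) ⊑ (B ⊔ ∀r.C): entailed.

Yes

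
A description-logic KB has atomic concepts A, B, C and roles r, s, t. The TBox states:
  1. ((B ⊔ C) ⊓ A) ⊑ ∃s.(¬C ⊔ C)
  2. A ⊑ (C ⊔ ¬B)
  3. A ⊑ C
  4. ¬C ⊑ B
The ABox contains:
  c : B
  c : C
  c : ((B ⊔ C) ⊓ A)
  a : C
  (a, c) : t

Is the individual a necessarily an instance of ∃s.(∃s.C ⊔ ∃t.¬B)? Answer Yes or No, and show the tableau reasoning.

1. a : ∃s.(∃s.C ⊔ ∃t.¬B)?  L(a) = {C} ∪ {∀s.(∀s.¬C ⊓ ∀t.B)}
   open: L(a) ⊇ {C, ¬A, ∀s.(∀s.¬C ⊓ ∀t.B)} — a ∉ ∃s.(∃s.C ⊔ ∃t.¬B) possible
2. Hence a : ∃s.(∃s.C ⊔ ∃t.¬B): not entailed.

No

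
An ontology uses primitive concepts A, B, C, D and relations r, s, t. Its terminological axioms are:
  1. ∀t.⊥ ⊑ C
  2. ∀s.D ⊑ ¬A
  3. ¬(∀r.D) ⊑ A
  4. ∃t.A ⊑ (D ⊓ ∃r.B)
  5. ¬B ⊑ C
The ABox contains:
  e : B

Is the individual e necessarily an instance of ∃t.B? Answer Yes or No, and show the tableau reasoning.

1. e : ∃t.B?  L(e) = {B} ∪ {∀t.¬B}
   open: L(e) ⊇ {B, ∀r.D, ∀t.¬A, ∀t.¬B, ∃s.¬D, …} (+ ∃-successors) — e ∉ ∃t.B possible
2. Hence e : ∃t.B: not entailed.

No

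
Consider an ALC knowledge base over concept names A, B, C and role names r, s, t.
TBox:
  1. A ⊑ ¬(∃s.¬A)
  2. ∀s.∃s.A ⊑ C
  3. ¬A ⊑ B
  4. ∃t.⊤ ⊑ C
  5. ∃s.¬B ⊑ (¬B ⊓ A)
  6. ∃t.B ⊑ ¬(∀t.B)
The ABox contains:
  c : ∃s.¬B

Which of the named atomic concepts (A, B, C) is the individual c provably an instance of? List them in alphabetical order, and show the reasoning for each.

{A}

1. c : A?  L(c) = {∃s.¬B} ∪ {¬A}
   clash {A, ¬A} at c — c ∈ A
2. c : B?  L(c) = {∃s.¬B} ∪ {¬B}
   apply at c: ∃s.¬B⊑(¬B ⊓ A)
   open: L(c) ⊇ {A, ¬B, ∀s.A, ∀t.¬B, ∀t.⊥, …} (+ ∃-successors) — c ∉ B possible
3. c : C?  L(c) = {∃s.¬B} ∪ {¬C}
   apply at c: ∃s.¬B⊑(¬B ⊓ A)
   open: L(c) ⊇ {A, ¬B, ¬C, ∀s.A, ∀t.¬B, …} (+ ∃-successors) — c ∉ C possible
4. Entailed for c: {A}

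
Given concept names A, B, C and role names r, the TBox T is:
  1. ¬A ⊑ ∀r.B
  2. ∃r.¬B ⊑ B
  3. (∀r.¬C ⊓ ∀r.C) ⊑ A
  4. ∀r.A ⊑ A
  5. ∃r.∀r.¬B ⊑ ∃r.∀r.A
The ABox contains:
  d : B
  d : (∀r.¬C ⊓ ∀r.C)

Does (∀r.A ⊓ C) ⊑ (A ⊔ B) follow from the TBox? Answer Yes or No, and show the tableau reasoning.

Yes

1. (∀r.A ⊓ C) ⊑ (A ⊔ B)  ⇔  ((∀r.A ⊓ C) ⊓ (¬A ⊓ ¬B)) unsat w.r.t. T
   all branches close; clash {A, ¬A} at x₀
2. Hence (∀r.A ⊓ C) ⊑ (A ⊔ B): entailed.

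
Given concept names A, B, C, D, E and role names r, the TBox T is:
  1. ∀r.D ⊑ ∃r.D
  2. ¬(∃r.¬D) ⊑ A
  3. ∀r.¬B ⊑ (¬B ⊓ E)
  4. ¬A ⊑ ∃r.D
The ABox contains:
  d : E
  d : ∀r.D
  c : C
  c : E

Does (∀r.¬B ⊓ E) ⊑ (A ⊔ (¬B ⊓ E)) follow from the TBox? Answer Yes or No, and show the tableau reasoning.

Yes

1. (∀r.¬B ⊓ E) ⊑ (A ⊔ (¬B ⊓ E))  ⇔  ((∀r.¬B ⊓ E) ⊓ (¬A ⊓ (B ⊔ ¬E))) unsat w.r.t. T
   all branches close; clash {E, ¬E} at x₀
2. Hence (∀r.¬B ⊓ E) ⊑ (A ⊔ (¬B ⊓ E)): entailed.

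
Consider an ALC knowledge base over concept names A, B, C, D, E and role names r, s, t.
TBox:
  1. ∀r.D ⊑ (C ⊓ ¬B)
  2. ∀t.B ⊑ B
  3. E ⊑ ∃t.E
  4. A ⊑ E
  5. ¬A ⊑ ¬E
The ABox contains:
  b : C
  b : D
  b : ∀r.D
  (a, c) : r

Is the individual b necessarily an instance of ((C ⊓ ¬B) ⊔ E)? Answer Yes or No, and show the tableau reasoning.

1. b : ((C ⊓ ¬B) ⊔ E)?  L(b) = {C, D, ∀r.D} ∪ {((¬C ⊔ B) ⊓ ¬E)}
   clash {E, ¬E} at b — b ∈ ((C ⊓ ¬B) ⊔ E)
2. Hence b : ((C ⊓ ¬B) ⊔ E): entailed.

Yes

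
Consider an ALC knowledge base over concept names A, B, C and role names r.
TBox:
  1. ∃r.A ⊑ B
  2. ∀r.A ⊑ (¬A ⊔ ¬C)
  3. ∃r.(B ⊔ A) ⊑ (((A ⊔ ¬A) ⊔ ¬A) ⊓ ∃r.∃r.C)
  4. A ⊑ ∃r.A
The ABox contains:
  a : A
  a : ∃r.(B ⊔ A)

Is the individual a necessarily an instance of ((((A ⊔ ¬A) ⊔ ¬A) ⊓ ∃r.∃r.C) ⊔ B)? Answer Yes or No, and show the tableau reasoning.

Yes

1. a : ((((A ⊔ ¬A) ⊔ ¬A) ⊓ ∃r.∃r.C) ⊔ B)?  L(a) = {A, ∃r.(B ⊔ A)} ∪ {((((¬A ⊓ A) ⊓ A) ⊔ ∀r.∀r.¬C) ⊓ ¬B)}
   clash {B, ¬B} at a — a ∈ ((((A ⊔ ¬A) ⊔ ¬A) ⊓ ∃r.∃r.C) ⊔ B)
2. Hence a : ((((A ⊔ ¬A) ⊔ ¬A) ⊓ ∃r.∃r.C) ⊔ B): entailed.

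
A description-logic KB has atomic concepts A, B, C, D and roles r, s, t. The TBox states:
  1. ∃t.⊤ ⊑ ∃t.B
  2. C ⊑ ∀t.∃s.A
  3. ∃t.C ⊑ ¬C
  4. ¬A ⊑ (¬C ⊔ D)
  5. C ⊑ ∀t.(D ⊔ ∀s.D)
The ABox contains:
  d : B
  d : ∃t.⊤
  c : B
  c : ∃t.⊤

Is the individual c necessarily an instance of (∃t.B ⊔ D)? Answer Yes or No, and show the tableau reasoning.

Yes

1. c : (∃t.B ⊔ D)?  L(c) = {B, ∃t.⊤} ∪ {(∀t.¬B ⊓ ¬D)}
   clash {D, ¬D} at c — c ∈ (∃t.B ⊔ D)
2. Hence c : (∃t.B ⊔ D): entailed.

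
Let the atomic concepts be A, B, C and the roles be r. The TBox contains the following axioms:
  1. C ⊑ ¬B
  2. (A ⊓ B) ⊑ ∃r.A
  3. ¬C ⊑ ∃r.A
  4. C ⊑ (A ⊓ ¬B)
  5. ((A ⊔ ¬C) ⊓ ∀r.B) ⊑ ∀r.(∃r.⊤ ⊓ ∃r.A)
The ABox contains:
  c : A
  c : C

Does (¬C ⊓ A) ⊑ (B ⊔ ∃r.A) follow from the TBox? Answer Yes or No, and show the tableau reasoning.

1. (¬C ⊓ A) ⊑ (B ⊔ ∃r.A)  ⇔  ((¬C ⊓ A) ⊓ (¬B ⊓ ∀r.¬A)) unsat w.r.t. T
   all branches close; clash {A, ¬A} at an ∃-successor
2. Hence (¬C ⊓ A) ⊑ (B ⊔ ∃r.A): entailed.

Yes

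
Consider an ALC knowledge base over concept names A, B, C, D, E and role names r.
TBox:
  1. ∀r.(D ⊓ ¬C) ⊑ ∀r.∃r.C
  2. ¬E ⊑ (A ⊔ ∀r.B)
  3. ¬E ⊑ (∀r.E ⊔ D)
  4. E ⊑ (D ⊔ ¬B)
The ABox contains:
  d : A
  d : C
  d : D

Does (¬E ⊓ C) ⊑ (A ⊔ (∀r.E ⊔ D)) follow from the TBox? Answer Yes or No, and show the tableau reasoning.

1. (¬E ⊓ C) ⊑ (A ⊔ (∀r.E ⊔ D))  ⇔  ((¬E ⊓ C) ⊓ (¬A ⊓ (∃r.¬E ⊓ ¬D))) unsat w.r.t. T
   all branches close; clash {D, ¬D} at x₀
2. Hence (¬E ⊓ C) ⊑ (A ⊔ (∀r.E ⊔ D)): entailed.

Yes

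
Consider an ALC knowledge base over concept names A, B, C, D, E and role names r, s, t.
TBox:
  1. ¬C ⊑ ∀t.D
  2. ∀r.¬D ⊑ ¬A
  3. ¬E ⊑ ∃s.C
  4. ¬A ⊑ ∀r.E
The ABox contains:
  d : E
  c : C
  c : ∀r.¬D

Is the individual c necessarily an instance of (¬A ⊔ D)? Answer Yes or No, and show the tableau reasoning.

Yes

1. c : (¬A ⊔ D)?  L(c) = {C, ∀r.¬D} ∪ {(A ⊓ ¬D)}
   clash {A, ¬A} at c — c ∈ (¬A ⊔ D)
2. Hence c : (¬A ⊔ D): entailed.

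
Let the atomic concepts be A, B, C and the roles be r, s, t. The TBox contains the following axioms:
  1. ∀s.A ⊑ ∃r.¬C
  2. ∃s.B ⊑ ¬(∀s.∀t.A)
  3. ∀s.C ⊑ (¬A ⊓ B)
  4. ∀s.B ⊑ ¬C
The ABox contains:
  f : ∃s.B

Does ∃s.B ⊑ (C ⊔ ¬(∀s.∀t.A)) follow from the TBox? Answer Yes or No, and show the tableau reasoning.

1. ∃s.B ⊑ (C ⊔ ¬(∀s.∀t.A))  ⇔  (∃s.B ⊓ (¬C ⊓ ∀s.∀t.A)) unsat w.r.t. T
   all branches close; clash {A, ¬A} at an ∃-successor
2. Hence ∃s.B ⊑ (C ⊔ ¬(∀s.∀t.A)): entailed.

Yes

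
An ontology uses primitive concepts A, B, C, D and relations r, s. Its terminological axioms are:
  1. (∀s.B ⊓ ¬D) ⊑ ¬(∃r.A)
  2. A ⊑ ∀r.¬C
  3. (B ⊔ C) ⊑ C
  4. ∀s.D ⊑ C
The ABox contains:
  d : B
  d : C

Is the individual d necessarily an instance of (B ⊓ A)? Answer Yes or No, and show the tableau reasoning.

1. d : (B ⊓ A)?  L(d) = {B, C} ∪ {(¬B ⊔ ¬A)}
   open: L(d) ⊇ {B, C, ¬A, ∃s.¬B} (+ ∃-successors) — d ∉ (B ⊓ A) possible
2. Hence d : (B ⊓ A): not entailed.

No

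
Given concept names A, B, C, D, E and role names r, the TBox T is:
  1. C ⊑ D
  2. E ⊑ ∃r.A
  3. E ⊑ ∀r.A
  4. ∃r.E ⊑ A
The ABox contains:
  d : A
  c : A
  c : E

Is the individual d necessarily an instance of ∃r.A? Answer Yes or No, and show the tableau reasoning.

No

1. d : ∃r.A?  L(d) = {A} ∪ {∀r.¬A}
   open: L(d) ⊇ {A, ¬C, ¬E, ∀r.¬A} — d ∉ ∃r.A possible
2. Hence d : ∃r.A: not entailed.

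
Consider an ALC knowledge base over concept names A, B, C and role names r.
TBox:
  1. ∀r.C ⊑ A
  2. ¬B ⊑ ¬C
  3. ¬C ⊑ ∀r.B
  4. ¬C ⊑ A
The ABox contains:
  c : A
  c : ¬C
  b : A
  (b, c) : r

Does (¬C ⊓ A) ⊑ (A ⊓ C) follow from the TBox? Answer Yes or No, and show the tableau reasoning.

No

1. (¬C ⊓ A) ⊑ (A ⊓ C)  ⇔  ((¬C ⊓ A) ⊓ (¬A ⊔ ¬C)) unsat w.r.t. T
   apply at x₀: ¬C⊑∀r.B
   open: L(x₀) ⊇ {A, ¬C, ∀r.B}
2. Hence (¬C ⊓ A) ⊑ (A ⊓ C): not entailed.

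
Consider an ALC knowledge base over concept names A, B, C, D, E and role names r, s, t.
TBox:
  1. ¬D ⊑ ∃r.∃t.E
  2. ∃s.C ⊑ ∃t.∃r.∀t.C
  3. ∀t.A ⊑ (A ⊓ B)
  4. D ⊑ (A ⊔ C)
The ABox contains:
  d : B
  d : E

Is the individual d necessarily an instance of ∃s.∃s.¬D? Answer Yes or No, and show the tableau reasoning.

1. d : ∃s.∃s.¬D?  L(d) = {B, E} ∪ {∀s.∀s.D}
   open: L(d) ⊇ {B, E, ¬D, ∀s.¬C, ∀s.∀s.D, …} (+ ∃-successors) — d ∉ ∃s.∃s.¬D possible
2. Hence d : ∃s.∃s.¬D: not entailed.

No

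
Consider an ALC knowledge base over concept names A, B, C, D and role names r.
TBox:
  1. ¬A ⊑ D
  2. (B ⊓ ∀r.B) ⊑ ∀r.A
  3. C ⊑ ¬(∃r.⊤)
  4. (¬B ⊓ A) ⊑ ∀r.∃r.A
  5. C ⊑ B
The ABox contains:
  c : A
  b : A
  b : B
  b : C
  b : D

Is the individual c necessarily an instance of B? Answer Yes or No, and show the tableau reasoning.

1. c : B?  L(c) = {A} ∪ {¬B}
   open: L(c) ⊇ {A, ¬B, ¬C, ∀r.∃r.A} — c ∉ B possible
2. Hence c : B: not entailed.

No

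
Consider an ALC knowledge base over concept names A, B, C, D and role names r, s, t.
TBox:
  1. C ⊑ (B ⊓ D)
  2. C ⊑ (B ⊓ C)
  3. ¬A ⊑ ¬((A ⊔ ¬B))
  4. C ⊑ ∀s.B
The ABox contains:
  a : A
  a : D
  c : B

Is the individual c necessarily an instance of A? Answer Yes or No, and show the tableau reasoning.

No

1. c : A?  L(c) = {B} ∪ {¬A}
   apply at c: ¬A⊑¬((A ⊔ ¬B))
   open: L(c) ⊇ {B, ¬A, ¬C} — c ∉ A possible
2. Hence c : A: not entailed.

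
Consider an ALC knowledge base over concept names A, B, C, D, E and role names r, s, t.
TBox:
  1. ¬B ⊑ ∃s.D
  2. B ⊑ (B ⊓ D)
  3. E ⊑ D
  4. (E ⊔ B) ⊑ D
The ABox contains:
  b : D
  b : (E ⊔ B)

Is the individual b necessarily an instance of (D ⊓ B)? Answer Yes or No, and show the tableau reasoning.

No

1. b : (D ⊓ B)?  L(b) = {D, (E ⊔ B)} ∪ {(¬D ⊔ ¬B)}
   open: L(b) ⊇ {D, E, ¬B, ∃s.D} (+ ∃-successors) — b ∉ (D ⊓ B) possible
2. Hence b : (D ⊓ B): not entailed.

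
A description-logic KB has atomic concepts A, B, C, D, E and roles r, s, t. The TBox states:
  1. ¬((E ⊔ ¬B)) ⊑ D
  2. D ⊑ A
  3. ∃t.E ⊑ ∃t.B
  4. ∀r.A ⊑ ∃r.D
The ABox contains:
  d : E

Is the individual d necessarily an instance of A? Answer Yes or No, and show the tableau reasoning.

No

1. d : A?  L(d) = {E} ∪ {¬A}
   open: L(d) ⊇ {E, ¬A, ¬D, ∀t.¬E, ∃r.¬A} (+ ∃-successors) — d ∉ A possible
2. Hence d : A: not entailed.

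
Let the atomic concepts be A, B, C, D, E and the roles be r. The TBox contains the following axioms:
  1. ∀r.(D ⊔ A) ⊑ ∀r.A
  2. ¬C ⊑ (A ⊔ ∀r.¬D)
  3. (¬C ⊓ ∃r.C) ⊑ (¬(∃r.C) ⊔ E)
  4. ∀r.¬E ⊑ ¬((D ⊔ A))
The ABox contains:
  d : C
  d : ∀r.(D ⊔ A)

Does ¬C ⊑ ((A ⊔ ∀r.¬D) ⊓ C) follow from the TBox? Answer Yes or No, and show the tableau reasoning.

No

1. ¬C ⊑ ((A ⊔ ∀r.¬D) ⊓ C)  ⇔  (¬C ⊓ ((¬A ⊓ ∃r.D) ⊔ ¬C)) unsat w.r.t. T
   apply at x₀: ¬C⊑(A ⊔ ∀r.¬D)
   open: L(x₀) ⊇ {A, ¬C, ∀r.¬C, ∃r.(¬D ⊓ ¬A), ∃r.E} (+ ∃-successors)
2. Hence ¬C ⊑ ((A ⊔ ∀r.¬D) ⊓ C): not entailed.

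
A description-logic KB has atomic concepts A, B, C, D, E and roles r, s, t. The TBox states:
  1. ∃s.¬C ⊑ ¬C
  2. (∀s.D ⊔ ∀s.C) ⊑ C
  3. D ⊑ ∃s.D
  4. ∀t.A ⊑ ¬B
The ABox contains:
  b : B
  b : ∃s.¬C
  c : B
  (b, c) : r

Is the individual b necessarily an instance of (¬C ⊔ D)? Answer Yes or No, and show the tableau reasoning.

1. b : (¬C ⊔ D)?  L(b) = {B, ∃s.¬C} ∪ {(C ⊓ ¬D)}
   clash {C, ¬C} at b — b ∈ (¬C ⊔ D)
2. Hence b : (¬C ⊔ D): entailed.

Yes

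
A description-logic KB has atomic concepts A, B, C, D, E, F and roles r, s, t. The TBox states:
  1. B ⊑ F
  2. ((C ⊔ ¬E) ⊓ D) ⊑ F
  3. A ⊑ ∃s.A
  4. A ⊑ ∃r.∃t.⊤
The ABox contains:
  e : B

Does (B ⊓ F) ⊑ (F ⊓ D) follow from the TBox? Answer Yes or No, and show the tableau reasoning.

1. (B ⊓ F) ⊑ (F ⊓ D)  ⇔  ((B ⊓ F) ⊓ (¬F ⊔ ¬D)) unsat w.r.t. T
   open: L(x₀) ⊇ {B, F, ¬A, ¬D}
2. Hence (B ⊓ F) ⊑ (F ⊓ D): not entailed.

No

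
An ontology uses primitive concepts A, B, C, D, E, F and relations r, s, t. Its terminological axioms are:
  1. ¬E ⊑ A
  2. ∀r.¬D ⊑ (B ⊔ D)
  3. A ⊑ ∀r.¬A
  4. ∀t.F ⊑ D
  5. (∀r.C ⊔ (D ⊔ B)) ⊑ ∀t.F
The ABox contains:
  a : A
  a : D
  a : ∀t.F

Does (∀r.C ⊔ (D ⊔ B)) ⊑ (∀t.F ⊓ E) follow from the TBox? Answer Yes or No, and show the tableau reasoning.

No

1. (∀r.C ⊔ (D ⊔ B)) ⊑ (∀t.F ⊓ E)  ⇔  ((∀r.C ⊔ (D ⊔ B)) ⊓ (∃t.¬F ⊔ ¬E)) unsat w.r.t. T
   apply at x₀: (∀r.C ⊔ (D ⊔ B))⊑∀t.F
   open: L(x₀) ⊇ {A, D, ¬E, ∀r.C, ∀r.¬A, …} (+ ∃-successors)
2. Hence (∀r.C ⊔ (D ⊔ B)) ⊑ (∀t.F ⊓ E): not entailed.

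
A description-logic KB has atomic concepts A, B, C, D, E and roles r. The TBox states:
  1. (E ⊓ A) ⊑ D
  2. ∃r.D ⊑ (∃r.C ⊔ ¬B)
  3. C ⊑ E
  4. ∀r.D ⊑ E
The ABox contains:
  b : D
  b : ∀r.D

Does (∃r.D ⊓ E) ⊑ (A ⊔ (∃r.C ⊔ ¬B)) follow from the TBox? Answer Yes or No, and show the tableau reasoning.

1. (∃r.D ⊓ E) ⊑ (A ⊔ (∃r.C ⊔ ¬B))  ⇔  ((∃r.D ⊓ E) ⊓ (¬A ⊓ (∀r.¬C ⊓ B))) unsat w.r.t. T
   all branches close; clash {B, ¬B} at x₀
2. Hence (∃r.D ⊓ E) ⊑ (A ⊔ (∃r.C ⊔ ¬B)): entailed.

Yes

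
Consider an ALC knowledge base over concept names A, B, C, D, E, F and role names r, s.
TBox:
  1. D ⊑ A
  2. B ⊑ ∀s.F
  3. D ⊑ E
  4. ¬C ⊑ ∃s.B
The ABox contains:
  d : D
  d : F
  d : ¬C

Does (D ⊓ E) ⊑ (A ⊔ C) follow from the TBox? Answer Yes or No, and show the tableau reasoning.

1. (D ⊓ E) ⊑ (A ⊔ C)  ⇔  ((D ⊓ E) ⊓ (¬A ⊓ ¬C)) unsat w.r.t. T
   all branches close; clash {A, ¬A} at x₀
2. Hence (D ⊓ E) ⊑ (A ⊔ C): entailed.

Yes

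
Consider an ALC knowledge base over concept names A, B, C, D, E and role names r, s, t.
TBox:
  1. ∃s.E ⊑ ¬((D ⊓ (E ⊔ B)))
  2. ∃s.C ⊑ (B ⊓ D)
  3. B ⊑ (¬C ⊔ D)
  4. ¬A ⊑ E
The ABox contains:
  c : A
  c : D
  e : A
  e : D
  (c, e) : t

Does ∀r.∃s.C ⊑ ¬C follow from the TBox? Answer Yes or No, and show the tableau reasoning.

No

1. ∀r.∃s.C ⊑ ¬C  ⇔  (∀r.∃s.C ⊓ C) unsat w.r.t. T
   open: L(x₀) ⊇ {A, C, ¬B, ∀r.∃s.C, ∀s.¬C, …}
2. Hence ∀r.∃s.C ⊑ ¬C: not entailed.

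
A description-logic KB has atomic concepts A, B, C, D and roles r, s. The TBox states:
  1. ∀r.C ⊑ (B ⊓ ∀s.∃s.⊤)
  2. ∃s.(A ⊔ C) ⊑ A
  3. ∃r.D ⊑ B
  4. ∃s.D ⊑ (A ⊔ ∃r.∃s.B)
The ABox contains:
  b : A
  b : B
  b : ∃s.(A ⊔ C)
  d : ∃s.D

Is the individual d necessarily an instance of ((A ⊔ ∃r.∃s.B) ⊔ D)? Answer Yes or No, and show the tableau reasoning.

Yes

1. d : ((A ⊔ ∃r.∃s.B) ⊔ D)?  L(d) = {∃s.D} ∪ {((¬A ⊓ ∀r.∀s.¬B) ⊓ ¬D)}
   clash {A, ¬A} at d — d ∈ ((A ⊔ ∃r.∃s.B) ⊔ D)
2. Hence d : ((A ⊔ ∃r.∃s.B) ⊔ D): entailed.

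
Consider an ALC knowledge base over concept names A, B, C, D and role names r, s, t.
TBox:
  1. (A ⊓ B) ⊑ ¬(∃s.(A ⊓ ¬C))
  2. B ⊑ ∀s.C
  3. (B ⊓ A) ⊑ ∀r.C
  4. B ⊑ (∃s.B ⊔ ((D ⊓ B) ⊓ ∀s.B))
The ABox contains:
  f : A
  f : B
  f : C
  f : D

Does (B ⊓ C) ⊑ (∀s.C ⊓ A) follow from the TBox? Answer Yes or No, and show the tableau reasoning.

No

1. (B ⊓ C) ⊑ (∀s.C ⊓ A)  ⇔  ((B ⊓ C) ⊓ (∃s.¬C ⊔ ¬A)) unsat w.r.t. T
   apply at x₀: B⊑∀s.C; B⊑(∃s.B ⊔ ((D ⊓ B) ⊓ ∀s.B))
   open: L(x₀) ⊇ {B, C, ¬A, ∀s.C, ∃s.B} (+ ∃-successors)
2. Hence (B ⊓ C) ⊑ (∀s.C ⊓ A): not entailed.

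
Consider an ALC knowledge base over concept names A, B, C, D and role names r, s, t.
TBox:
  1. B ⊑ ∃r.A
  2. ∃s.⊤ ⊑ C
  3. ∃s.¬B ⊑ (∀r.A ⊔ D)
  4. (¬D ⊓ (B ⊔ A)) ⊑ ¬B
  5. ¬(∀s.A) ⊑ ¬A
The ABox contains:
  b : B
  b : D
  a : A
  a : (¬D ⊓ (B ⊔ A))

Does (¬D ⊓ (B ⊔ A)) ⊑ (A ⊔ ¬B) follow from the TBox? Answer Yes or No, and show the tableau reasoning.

1. (¬D ⊓ (B ⊔ A)) ⊑ (A ⊔ ¬B)  ⇔  ((¬D ⊓ (B ⊔ A)) ⊓ (¬A ⊓ B)) unsat w.r.t. T
   all branches close; clash {D, ¬D} at x₀
2. Hence (¬D ⊓ (B ⊔ A)) ⊑ (A ⊔ ¬B): entailed.

Yes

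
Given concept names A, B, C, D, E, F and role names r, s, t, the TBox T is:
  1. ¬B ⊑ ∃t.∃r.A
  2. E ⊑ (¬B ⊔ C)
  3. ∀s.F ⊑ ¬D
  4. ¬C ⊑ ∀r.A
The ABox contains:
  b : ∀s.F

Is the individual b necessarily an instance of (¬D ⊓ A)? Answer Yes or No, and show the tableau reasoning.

No

1. b : (¬D ⊓ A)?  L(b) = {∀s.F} ∪ {(D ⊔ ¬A)}
   apply at b: ∀s.F⊑¬D
   open: L(b) ⊇ {B, C, ¬A, ¬D, ¬E, …} — b ∉ (¬D ⊓ A) possible
2. Hence b : (¬D ⊓ A): not entailed.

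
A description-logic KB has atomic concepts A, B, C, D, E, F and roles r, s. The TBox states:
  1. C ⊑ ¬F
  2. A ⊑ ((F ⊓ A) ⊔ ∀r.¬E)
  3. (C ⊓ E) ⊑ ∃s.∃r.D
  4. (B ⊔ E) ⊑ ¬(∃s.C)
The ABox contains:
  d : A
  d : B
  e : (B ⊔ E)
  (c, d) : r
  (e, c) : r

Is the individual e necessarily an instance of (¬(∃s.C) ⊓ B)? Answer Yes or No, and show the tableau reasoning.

No

1. e : (¬(∃s.C) ⊓ B)?  L(e) = {(B ⊔ E)} ∪ {(∃s.C ⊔ ¬B)}
   apply at e: (B ⊔ E)⊑¬(∃s.C)
   open: L(e) ⊇ {E, ¬A, ¬B, ¬C, ∀s.¬C} — e ∉ (¬(∃s.C) ⊓ B) possible
2. Hence e : (¬(∃s.C) ⊓ B): not entailed.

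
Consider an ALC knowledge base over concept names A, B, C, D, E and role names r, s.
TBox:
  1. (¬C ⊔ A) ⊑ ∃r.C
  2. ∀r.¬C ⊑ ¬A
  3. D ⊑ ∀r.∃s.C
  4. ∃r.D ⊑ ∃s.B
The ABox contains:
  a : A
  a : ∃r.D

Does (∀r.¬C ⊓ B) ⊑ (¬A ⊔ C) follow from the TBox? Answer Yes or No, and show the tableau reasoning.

Yes

1. (∀r.¬C ⊓ B) ⊑ (¬A ⊔ C)  ⇔  ((∀r.¬C ⊓ B) ⊓ (A ⊓ ¬C)) unsat w.r.t. T
   all branches close; clash {A, ¬A} at x₀
2. Hence (∀r.¬C ⊓ B) ⊑ (¬A ⊔ C): entailed.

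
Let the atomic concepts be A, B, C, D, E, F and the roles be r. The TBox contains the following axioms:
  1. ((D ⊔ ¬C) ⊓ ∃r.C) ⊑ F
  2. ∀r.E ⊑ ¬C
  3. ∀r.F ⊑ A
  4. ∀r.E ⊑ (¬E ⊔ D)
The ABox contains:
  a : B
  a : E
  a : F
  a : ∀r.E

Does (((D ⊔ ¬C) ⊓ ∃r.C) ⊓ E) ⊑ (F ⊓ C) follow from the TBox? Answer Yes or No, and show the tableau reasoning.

No

1. (((D ⊔ ¬C) ⊓ ∃r.C) ⊓ E) ⊑ (F ⊓ C)  ⇔  ((((D ⊔ ¬C) ⊓ ∃r.C) ⊓ E) ⊓ (¬F ⊔ ¬C)) unsat w.r.t. T
   apply at x₀: ((D ⊔ ¬C) ⊓ ∃r.C)⊑F
   open: L(x₀) ⊇ {D, E, F, ¬C, ∃r.C, …} (+ ∃-successors)
2. Hence (((D ⊔ ¬C) ⊓ ∃r.C) ⊓ E) ⊑ (F ⊓ C): not entailed.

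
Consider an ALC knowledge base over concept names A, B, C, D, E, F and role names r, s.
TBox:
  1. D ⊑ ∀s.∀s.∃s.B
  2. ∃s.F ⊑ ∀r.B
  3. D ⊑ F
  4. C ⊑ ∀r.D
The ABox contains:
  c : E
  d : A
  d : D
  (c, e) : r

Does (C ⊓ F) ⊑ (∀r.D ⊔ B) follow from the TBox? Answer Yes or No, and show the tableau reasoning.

1. (C ⊓ F) ⊑ (∀r.D ⊔ B)  ⇔  ((C ⊓ F) ⊓ (∃r.¬D ⊓ ¬B)) unsat w.r.t. T
   all branches close; clash {D, ¬D} at an ∃-successor
2. Hence (C ⊓ F) ⊑ (∀r.D ⊔ B): entailed.

Yes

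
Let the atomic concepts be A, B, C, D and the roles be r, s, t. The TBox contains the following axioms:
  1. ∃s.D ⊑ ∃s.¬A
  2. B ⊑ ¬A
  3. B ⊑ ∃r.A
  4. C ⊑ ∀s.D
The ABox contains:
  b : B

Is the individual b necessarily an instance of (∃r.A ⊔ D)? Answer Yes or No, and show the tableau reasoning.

Yes

1. b : (∃r.A ⊔ D)?  L(b) = {B} ∪ {(∀r.¬A ⊓ ¬D)}
   clash {A, ¬A} at an ∃-successor — b ∈ (∃r.A ⊔ D)
2. Hence b : (∃r.A ⊔ D): entailed.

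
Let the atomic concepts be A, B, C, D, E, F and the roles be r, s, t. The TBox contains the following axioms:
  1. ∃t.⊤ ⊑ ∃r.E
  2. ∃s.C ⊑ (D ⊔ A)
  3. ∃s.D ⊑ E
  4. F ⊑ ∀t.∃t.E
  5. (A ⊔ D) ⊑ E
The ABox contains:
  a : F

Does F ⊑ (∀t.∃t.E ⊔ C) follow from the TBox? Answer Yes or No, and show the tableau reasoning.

Yes

1. F ⊑ (∀t.∃t.E ⊔ C)  ⇔  (F ⊓ (∃t.∀t.¬E ⊓ ¬C)) unsat w.r.t. T
   all branches close; clash {E, ¬E} at an ∃-successor
2. Hence F ⊑ (∀t.∃t.E ⊔ C): entailed.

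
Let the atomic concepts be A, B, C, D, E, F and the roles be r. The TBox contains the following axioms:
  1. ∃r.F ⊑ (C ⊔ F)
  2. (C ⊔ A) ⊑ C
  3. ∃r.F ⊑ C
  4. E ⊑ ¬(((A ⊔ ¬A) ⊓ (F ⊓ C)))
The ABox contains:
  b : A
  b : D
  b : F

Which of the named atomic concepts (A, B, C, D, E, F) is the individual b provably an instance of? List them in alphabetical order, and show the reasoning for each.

{A, C, D, F}

1. b : A?  L(b) = {A, D, F} ∪ {¬A}
   clash {A, ¬A} at b — b ∈ A
2. b : B?  L(b) = {A, D, F} ∪ {¬B}
   open: L(b) ⊇ {A, C, D, F, ¬B, …} — b ∉ B possible
3. b : C?  L(b) = {A, D, F} ∪ {¬C}
   clash {C, ¬C} at b — b ∈ C
4. b : D?  L(b) = {A, D, F} ∪ {¬D}
   clash {D, ¬D} at b — b ∈ D
5. b : E?  L(b) = {A, D, F} ∪ {¬E}
   open: L(b) ⊇ {A, C, D, F, ¬E, …} — b ∉ E possible
6. b : F?  L(b) = {A, D, F} ∪ {¬F}
   clash {F, ¬F} at b — b ∈ F
7. Entailed for b: {A, C, D, F}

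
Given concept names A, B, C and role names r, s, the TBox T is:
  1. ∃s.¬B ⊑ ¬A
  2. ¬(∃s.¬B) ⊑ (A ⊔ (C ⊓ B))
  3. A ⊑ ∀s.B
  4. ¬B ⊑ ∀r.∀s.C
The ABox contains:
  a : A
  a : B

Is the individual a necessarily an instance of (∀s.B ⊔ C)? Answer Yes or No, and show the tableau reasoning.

1. a : (∀s.B ⊔ C)?  L(a) = {A, B} ∪ {(∃s.¬B ⊓ ¬C)}
   clash {B, ¬B} at an ∃-successor — a ∈ (∀s.B ⊔ C)
2. Hence a : (∀s.B ⊔ C): entailed.

Yes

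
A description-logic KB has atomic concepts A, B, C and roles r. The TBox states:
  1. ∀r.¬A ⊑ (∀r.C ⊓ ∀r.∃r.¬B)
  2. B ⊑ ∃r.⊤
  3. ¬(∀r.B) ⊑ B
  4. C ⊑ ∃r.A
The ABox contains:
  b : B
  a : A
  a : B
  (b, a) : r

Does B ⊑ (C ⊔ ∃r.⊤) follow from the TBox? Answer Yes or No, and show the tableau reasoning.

1. B ⊑ (C ⊔ ∃r.⊤)  ⇔  (B ⊓ (¬C ⊓ ∀r.⊥)) unsat w.r.t. T
   all branches close; clash ⊥ at an ∃-successor
2. Hence B ⊑ (C ⊔ ∃r.⊤): entailed.

Yes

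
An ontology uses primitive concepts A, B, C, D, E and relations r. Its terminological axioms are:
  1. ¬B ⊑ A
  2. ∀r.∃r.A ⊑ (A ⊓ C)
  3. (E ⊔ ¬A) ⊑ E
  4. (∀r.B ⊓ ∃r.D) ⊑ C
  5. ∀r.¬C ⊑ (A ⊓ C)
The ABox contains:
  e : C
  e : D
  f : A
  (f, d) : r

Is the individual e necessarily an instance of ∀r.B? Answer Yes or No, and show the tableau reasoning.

1. e : ∀r.B?  L(e) = {C, D} ∪ {∃r.¬B}
   open: L(e) ⊇ {A, B, C, D, ¬E, …} (+ ∃-successors) — e ∉ ∀r.B possible
2. Hence e : ∀r.B: not entailed.

No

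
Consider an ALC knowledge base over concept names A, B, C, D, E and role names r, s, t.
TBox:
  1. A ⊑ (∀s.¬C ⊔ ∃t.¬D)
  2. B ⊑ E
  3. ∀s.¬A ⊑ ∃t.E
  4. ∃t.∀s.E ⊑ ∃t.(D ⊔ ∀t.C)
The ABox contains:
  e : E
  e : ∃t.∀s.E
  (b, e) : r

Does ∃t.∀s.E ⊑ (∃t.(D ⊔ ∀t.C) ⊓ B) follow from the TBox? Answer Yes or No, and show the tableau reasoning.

No

1. ∃t.∀s.E ⊑ (∃t.(D ⊔ ∀t.C) ⊓ B)  ⇔  (∃t.∀s.E ⊓ (∀t.(¬D ⊓ ∃t.¬C) ⊔ ¬B)) unsat w.r.t. T
   apply at x₀: ∃t.∀s.E⊑∃t.(D ⊔ ∀t.C)
   open: L(x₀) ⊇ {¬A, ¬B, ∃s.A, ∃t.(D ⊔ ∀t.C), ∃t.∀s.E} (+ ∃-successors)
2. Hence ∃t.∀s.E ⊑ (∃t.(D ⊔ ∀t.C) ⊓ B): not entailed.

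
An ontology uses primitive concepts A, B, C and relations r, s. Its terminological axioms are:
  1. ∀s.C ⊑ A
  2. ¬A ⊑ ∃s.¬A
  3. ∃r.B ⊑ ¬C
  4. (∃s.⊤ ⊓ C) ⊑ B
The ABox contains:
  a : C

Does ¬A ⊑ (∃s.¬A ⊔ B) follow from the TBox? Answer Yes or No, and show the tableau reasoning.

1. ¬A ⊑ (∃s.¬A ⊔ B)  ⇔  (¬A ⊓ (∀s.A ⊓ ¬B)) unsat w.r.t. T
   all branches close; clash {B, ¬B} at x₀
2. Hence ¬A ⊑ (∃s.¬A ⊔ B): entailed.

Yes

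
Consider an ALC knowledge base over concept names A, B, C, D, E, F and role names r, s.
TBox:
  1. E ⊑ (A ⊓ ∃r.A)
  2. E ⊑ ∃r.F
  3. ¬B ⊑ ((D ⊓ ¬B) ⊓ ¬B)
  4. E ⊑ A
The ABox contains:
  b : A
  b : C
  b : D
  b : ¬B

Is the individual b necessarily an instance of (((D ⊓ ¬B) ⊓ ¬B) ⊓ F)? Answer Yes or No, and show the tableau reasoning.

1. b : (((D ⊓ ¬B) ⊓ ¬B) ⊓ F)?  L(b) = {A, C, D, ¬B} ∪ {(((¬D ⊔ B) ⊔ B) ⊔ ¬F)}
   apply at b: ¬B⊑((D ⊓ ¬B) ⊓ ¬B)
   open: L(b) ⊇ {A, C, D, ¬B, ¬E, …} — b ∉ (((D ⊓ ¬B) ⊓ ¬B) ⊓ F) possible
2. Hence b : (((D ⊓ ¬B) ⊓ ¬B) ⊓ F): not entailed.

No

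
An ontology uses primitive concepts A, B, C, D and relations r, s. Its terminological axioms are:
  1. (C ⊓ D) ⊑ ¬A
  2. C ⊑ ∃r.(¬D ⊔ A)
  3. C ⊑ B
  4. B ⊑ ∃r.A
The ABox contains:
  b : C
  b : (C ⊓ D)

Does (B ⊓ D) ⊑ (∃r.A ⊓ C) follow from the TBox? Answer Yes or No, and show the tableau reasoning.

1. (B ⊓ D) ⊑ (∃r.A ⊓ C)  ⇔  ((B ⊓ D) ⊓ (∀r.¬A ⊔ ¬C)) unsat w.r.t. T
   apply at x₀: B⊑∃r.A
   open: L(x₀) ⊇ {B, D, ¬C, ∃r.A} (+ ∃-successors)
2. Hence (B ⊓ D) ⊑ (∃r.A ⊓ C): not entailed.

No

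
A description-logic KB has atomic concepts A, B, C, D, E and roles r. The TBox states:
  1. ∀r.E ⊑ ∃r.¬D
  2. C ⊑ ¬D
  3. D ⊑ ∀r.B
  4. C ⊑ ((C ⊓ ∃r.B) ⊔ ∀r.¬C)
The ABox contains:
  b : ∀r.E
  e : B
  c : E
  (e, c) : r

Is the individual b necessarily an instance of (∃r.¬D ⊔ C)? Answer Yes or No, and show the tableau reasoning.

Yes

1. b : (∃r.¬D ⊔ C)?  L(b) = {∀r.E} ∪ {(∀r.D ⊓ ¬C)}
   clash {D, ¬D} at an ∃-successor — b ∈ (∃r.¬D ⊔ C)
2. Hence b : (∃r.¬D ⊔ C): entailed.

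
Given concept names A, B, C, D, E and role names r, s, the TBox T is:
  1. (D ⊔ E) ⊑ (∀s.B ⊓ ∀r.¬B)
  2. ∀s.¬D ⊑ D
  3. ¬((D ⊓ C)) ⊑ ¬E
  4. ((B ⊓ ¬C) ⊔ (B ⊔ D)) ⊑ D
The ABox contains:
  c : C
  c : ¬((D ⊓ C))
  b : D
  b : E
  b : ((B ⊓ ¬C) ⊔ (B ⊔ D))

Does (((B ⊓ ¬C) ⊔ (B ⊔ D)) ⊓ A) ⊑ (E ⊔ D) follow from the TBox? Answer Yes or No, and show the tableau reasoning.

1. (((B ⊓ ¬C) ⊔ (B ⊔ D)) ⊓ A) ⊑ (E ⊔ D)  ⇔  ((((B ⊓ ¬C) ⊔ (B ⊔ D)) ⊓ A) ⊓ (¬E ⊓ ¬D)) unsat w.r.t. T
   all branches close; clash {D, ¬D} at x₀
2. Hence (((B ⊓ ¬C) ⊔ (B ⊔ D)) ⊓ A) ⊑ (E ⊔ D): entailed.

Yes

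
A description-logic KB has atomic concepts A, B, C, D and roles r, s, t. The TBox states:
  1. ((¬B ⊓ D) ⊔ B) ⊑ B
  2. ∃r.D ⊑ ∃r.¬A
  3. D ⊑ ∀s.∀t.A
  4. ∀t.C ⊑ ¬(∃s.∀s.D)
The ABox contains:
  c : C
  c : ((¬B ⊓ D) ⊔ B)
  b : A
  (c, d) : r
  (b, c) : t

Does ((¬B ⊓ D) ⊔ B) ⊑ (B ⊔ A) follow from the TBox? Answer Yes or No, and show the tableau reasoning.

Yes

1. ((¬B ⊓ D) ⊔ B) ⊑ (B ⊔ A)  ⇔  (((¬B ⊓ D) ⊔ B) ⊓ (¬B ⊓ ¬A)) unsat w.r.t. T
   all branches close; clash {B, ¬B} at x₀
2. Hence ((¬B ⊓ D) ⊔ B) ⊑ (B ⊔ A): entailed.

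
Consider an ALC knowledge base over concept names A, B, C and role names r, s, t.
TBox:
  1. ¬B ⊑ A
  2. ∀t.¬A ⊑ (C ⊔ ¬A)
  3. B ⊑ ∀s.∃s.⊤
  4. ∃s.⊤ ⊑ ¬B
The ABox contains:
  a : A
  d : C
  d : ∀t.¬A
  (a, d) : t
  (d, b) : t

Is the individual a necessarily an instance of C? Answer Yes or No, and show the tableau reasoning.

No

1. a : C?  L(a) = {A} ∪ {¬C}
   open: L(a) ⊇ {A, ¬B, ¬C, ∀s.⊥, ∃t.A} (+ ∃-successors) — a ∉ C possible
2. Hence a : C: not entailed.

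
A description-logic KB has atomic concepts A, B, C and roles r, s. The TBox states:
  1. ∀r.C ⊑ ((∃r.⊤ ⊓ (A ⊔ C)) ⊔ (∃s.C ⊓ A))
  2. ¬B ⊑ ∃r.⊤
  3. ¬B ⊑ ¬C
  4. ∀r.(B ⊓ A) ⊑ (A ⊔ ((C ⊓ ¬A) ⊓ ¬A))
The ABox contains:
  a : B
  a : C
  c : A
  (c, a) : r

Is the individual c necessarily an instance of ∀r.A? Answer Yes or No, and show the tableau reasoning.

1. c : ∀r.A?  L(c) = {A} ∪ {∃r.¬A}
   open: L(c) ⊇ {A, B, ∃r.(¬B ⊔ ¬A), ∃r.¬A, ∃r.¬C} (+ ∃-successors) — c ∉ ∀r.A possible
2. Hence c : ∀r.A: not entailed.

No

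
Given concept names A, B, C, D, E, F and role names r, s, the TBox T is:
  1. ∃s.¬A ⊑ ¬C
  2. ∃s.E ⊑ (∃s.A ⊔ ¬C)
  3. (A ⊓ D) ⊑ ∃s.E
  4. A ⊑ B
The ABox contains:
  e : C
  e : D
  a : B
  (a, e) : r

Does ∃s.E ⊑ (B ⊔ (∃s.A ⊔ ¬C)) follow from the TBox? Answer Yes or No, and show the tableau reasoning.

1. ∃s.E ⊑ (B ⊔ (∃s.A ⊔ ¬C))  ⇔  (∃s.E ⊓ (¬B ⊓ (∀s.¬A ⊓ C))) unsat w.r.t. T
   all branches close; clash {B, ¬B} at x₀
2. Hence ∃s.E ⊑ (B ⊔ (∃s.A ⊔ ¬C)): entailed.

Yes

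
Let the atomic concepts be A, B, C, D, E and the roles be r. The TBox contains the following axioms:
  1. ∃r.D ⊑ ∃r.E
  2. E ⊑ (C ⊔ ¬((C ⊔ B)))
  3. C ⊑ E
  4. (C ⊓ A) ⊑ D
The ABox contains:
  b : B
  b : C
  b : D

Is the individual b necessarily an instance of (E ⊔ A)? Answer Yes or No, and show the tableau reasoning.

1. b : (E ⊔ A)?  L(b) = {B, C, D} ∪ {(¬E ⊓ ¬A)}
   clash {E, ¬E} at b — b ∈ (E ⊔ A)
2. Hence b : (E ⊔ A): entailed.

Yes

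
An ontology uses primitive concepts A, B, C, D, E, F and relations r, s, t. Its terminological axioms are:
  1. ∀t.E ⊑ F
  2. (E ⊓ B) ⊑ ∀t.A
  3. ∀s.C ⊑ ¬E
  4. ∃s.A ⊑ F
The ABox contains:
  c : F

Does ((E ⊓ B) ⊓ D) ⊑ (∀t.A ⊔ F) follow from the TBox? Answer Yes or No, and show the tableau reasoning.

1. ((E ⊓ B) ⊓ D) ⊑ (∀t.A ⊔ F)  ⇔  (((E ⊓ B) ⊓ D) ⊓ (∃t.¬A ⊓ ¬F)) unsat w.r.t. T
   all branches close; clash {F, ¬F} at x₀
2. Hence ((E ⊓ B) ⊓ D) ⊑ (∀t.A ⊔ F): entailed.

Yes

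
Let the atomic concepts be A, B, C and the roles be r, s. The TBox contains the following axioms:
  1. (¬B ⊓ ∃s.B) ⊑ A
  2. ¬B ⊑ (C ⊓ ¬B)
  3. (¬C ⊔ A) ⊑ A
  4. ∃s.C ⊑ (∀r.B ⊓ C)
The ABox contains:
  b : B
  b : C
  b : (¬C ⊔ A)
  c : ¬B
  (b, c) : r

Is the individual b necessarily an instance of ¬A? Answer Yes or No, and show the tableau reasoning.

1. b : ¬A?  L(b) = {B, C, (¬C ⊔ A)} ∪ {A}
   open: L(b) ⊇ {A, B, C, ∀s.¬C} — b ∉ ¬A possible
2. Hence b : ¬A: not entailed.

No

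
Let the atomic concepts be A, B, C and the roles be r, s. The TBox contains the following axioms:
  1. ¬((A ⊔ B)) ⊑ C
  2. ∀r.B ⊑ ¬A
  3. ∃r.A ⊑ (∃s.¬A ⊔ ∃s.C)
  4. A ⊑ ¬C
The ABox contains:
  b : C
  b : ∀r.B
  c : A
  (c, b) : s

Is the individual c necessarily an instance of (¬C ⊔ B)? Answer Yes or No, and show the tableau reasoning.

1. c : (¬C ⊔ B)?  L(c) = {A} ∪ {(C ⊓ ¬B)}
   clash {C, ¬C} at c — c ∈ (¬C ⊔ B)
2. Hence c : (¬C ⊔ B): entailed.

Yes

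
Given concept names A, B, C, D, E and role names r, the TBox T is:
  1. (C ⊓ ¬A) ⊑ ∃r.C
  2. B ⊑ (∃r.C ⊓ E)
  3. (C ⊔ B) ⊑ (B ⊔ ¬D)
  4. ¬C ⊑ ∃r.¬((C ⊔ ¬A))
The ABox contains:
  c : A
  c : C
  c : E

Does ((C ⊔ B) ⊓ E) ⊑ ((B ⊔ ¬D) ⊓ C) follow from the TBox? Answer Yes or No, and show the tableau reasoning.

1. ((C ⊔ B) ⊓ E) ⊑ ((B ⊔ ¬D) ⊓ C)  ⇔  (((C ⊔ B) ⊓ E) ⊓ ((¬B ⊓ D) ⊔ ¬C)) unsat w.r.t. T
   apply at x₀: (C ⊔ B)⊑(B ⊔ ¬D)
   open: L(x₀) ⊇ {B, E, ¬C, ∃r.(¬C ⊓ A), ∃r.C} (+ ∃-successors)
2. Hence ((C ⊔ B) ⊓ E) ⊑ ((B ⊔ ¬D) ⊓ C): not entailed.

No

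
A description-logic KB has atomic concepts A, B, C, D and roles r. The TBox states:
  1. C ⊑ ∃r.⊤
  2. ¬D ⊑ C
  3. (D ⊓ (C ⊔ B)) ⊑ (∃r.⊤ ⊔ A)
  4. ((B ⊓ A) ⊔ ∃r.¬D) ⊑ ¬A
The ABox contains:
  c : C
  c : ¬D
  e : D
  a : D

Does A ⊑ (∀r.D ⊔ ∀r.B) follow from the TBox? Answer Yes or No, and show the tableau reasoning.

Yes

1. A ⊑ (∀r.D ⊔ ∀r.B)  ⇔  (A ⊓ (∃r.¬D ⊓ ∃r.¬B)) unsat w.r.t. T
   all branches close; clash {A, ¬A} at x₀
2. Hence A ⊑ (∀r.D ⊔ ∀r.B): entailed.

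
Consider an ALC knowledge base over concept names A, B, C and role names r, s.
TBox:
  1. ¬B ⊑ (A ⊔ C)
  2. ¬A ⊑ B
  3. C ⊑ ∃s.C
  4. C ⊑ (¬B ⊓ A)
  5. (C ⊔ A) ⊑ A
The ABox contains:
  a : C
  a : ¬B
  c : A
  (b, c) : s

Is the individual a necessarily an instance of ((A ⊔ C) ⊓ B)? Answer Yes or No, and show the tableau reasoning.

No

1. a : ((A ⊔ C) ⊓ B)?  L(a) = {C, ¬B} ∪ {((¬A ⊓ ¬C) ⊔ ¬B)}
   apply at a: ¬B⊑(A ⊔ C); C⊑∃s.C; C⊑(¬B ⊓ A)
   open: L(a) ⊇ {A, C, ¬B, ∃s.C} (+ ∃-successors) — a ∉ ((A ⊔ C) ⊓ B) possible
2. Hence a : ((A ⊔ C) ⊓ B): not entailed.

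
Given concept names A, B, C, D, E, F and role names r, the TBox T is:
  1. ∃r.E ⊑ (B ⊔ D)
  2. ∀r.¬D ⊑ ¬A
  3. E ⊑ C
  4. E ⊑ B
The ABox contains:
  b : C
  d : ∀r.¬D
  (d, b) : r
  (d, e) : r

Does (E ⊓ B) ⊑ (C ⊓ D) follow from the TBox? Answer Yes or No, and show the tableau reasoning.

No

1. (E ⊓ B) ⊑ (C ⊓ D)  ⇔  ((E ⊓ B) ⊓ (¬C ⊔ ¬D)) unsat w.r.t. T
   apply at x₀: E⊑C
   open: L(x₀) ⊇ {B, C, E, ¬D, ∀r.¬E, …} (+ ∃-successors)
2. Hence (E ⊓ B) ⊑ (C ⊓ D): not entailed.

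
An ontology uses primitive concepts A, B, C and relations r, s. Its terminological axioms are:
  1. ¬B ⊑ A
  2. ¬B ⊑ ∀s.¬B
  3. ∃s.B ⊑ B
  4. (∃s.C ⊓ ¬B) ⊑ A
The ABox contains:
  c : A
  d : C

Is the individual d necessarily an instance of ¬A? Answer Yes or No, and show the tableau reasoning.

1. d : ¬A?  L(d) = {C} ∪ {A}
   open: L(d) ⊇ {A, B, C} — d ∉ ¬A possible
2. Hence d : ¬A: not entailed.

No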